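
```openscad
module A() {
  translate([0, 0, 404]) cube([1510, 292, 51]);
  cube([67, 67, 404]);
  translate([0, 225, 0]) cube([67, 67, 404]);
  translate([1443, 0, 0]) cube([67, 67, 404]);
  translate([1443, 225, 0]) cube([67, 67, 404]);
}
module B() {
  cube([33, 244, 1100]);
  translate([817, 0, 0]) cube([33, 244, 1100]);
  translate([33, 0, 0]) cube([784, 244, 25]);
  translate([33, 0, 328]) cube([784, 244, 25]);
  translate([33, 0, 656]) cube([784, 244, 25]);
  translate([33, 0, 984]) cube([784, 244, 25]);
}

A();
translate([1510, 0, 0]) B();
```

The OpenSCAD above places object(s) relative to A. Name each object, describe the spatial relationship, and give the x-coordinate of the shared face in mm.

A is a bench. B is a bookshelf. The bookshelf is against the bench's +x side, with their −y faces flush. The x-coordinate of the shared face is 1510 mm.

The bench's +x face and the bookshelf's −x face are both at x = 1510 mm.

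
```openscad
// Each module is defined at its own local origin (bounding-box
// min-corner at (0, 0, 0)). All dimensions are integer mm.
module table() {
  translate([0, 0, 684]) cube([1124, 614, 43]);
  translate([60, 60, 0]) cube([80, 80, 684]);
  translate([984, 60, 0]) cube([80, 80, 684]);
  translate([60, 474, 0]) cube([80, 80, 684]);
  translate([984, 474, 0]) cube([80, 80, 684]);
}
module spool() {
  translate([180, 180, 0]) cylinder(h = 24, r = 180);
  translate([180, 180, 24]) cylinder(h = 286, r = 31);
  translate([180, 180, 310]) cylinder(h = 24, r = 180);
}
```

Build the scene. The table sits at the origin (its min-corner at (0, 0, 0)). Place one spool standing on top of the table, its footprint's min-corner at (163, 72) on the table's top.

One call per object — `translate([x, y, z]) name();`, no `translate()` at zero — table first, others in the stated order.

table();
translate([163, 72, 727]) spool();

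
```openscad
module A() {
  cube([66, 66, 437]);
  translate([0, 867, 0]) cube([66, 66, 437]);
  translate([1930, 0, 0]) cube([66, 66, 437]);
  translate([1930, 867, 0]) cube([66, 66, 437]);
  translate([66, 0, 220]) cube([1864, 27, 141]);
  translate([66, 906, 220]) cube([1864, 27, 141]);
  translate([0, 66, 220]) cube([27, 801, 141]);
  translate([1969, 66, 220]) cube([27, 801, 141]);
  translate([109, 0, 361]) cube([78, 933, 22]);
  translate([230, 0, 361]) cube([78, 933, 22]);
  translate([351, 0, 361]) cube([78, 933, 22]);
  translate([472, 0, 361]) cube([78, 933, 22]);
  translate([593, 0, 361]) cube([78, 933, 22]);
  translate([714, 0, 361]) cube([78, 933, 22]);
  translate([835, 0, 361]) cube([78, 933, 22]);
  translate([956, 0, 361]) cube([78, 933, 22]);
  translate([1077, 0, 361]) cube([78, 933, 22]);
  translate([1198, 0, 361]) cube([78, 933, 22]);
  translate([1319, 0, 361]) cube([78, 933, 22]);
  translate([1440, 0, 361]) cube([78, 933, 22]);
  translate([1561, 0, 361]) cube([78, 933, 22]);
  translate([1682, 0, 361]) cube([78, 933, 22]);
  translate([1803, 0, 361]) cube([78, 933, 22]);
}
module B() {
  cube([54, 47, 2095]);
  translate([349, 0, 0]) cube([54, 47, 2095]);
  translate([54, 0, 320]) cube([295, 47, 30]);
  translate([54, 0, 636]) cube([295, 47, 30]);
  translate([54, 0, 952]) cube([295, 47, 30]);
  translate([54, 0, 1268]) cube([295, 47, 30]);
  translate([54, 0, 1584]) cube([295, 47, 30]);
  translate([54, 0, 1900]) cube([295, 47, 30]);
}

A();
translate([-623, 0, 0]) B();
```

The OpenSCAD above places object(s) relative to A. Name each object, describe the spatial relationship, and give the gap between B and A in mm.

A is a bed frame. B is a ladder. The ladder is on the floor beside the bed frame on its −x side. The gap between the ladder and the bed frame is 220 mm.

The ladder's nearest face is 220 mm from the bed frame's −x face.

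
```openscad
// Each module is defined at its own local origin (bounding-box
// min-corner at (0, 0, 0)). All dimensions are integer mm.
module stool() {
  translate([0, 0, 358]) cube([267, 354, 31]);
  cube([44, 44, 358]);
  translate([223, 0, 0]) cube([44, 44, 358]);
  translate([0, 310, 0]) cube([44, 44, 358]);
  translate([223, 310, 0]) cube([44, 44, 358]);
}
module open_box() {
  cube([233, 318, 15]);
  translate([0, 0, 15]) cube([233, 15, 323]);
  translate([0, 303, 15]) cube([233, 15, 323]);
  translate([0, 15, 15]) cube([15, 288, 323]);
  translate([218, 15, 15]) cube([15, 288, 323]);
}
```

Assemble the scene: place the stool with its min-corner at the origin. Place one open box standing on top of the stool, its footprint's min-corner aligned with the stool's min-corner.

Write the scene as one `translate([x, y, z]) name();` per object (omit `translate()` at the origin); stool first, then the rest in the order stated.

stool();
translate([0, 0, 389]) open_box();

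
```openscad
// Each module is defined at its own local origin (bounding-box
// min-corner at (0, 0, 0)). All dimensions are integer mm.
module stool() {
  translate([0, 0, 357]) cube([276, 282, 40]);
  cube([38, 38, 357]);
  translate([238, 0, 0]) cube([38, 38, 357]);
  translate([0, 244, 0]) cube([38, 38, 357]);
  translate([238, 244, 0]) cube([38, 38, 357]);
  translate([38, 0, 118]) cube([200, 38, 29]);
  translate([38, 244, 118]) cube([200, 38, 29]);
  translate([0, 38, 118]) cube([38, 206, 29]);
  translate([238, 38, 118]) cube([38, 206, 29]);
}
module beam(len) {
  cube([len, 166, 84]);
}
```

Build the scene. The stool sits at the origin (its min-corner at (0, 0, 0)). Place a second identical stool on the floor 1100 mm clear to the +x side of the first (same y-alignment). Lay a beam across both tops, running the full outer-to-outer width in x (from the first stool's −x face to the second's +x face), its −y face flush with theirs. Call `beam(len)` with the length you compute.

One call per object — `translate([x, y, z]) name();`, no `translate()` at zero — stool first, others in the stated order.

stool();
translate([1376, 0, 0]) stool();
translate([0, 0, 397]) beam(1652);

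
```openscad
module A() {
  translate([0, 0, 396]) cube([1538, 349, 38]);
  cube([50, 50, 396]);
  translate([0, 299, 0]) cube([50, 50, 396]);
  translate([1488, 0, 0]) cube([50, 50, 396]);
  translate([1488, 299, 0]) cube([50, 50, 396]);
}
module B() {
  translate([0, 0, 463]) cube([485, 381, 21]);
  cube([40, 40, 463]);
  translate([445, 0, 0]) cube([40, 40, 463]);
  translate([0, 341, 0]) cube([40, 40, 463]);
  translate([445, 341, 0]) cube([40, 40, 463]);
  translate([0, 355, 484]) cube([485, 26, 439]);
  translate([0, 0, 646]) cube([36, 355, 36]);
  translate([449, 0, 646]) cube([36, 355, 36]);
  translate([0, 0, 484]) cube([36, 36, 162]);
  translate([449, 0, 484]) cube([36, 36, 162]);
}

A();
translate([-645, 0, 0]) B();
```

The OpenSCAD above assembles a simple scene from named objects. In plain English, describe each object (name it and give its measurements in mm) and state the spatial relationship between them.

A is a bench: a 1538×349 mm seat slab, 38 mm thick, top at z = 434 mm, on four 50×50 mm square legs flush with the seat corners and standing on z = 0.

B is a chair: 485×381 mm seat, 21 mm thick, top at z = 484 mm, on four 40 mm square corner legs flush with the seat edges. A 26 mm thick backrest slab spans the full seat width, extending 439 mm above the seat top, its back face flush with the seat's +y edge. Two armrests of 36×36 mm section run along each side from the seat's front edge to the front of the backrest, top faces 198 mm above the seat top and outer faces flush with the seat's x-edges; a 36×36 mm post under the front of each armrest stands on the seat at the front corner.

The chair is on the floor beside the bench on its −x side.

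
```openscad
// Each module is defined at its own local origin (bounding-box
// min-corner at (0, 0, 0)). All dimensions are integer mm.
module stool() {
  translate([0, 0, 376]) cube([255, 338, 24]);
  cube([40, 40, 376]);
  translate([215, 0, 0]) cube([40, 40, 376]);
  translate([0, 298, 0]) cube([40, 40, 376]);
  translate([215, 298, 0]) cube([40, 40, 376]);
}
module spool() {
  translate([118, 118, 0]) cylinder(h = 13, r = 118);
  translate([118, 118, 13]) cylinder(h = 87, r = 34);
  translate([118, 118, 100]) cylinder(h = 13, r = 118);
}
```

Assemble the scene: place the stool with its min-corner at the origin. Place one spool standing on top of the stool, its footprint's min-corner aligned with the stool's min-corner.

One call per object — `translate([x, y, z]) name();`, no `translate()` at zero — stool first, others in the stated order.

stool();
translate([0, 0, 400]) spool();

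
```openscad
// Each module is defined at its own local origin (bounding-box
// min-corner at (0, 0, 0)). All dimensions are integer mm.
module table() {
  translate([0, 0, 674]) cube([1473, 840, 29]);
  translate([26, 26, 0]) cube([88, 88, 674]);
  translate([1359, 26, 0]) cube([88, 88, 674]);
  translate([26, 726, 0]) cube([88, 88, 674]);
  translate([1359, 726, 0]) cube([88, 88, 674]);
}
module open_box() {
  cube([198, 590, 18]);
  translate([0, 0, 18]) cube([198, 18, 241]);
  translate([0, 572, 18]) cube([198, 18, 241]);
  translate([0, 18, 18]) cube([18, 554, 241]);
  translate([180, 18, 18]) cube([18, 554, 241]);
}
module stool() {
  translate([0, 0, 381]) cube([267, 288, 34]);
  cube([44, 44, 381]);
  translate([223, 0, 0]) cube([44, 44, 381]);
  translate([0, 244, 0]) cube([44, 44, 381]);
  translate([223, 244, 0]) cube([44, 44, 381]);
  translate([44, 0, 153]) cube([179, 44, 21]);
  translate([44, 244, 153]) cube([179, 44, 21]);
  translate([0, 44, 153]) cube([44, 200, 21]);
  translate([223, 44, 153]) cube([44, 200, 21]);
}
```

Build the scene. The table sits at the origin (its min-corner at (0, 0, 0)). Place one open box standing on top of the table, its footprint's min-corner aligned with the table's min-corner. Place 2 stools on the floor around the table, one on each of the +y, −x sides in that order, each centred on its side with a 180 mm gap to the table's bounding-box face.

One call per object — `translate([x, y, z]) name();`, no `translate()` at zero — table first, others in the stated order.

table();
translate([0, 0, 703]) open_box();
translate([603, 1020, 0]) stool();
translate([-447, 276, 0]) stool();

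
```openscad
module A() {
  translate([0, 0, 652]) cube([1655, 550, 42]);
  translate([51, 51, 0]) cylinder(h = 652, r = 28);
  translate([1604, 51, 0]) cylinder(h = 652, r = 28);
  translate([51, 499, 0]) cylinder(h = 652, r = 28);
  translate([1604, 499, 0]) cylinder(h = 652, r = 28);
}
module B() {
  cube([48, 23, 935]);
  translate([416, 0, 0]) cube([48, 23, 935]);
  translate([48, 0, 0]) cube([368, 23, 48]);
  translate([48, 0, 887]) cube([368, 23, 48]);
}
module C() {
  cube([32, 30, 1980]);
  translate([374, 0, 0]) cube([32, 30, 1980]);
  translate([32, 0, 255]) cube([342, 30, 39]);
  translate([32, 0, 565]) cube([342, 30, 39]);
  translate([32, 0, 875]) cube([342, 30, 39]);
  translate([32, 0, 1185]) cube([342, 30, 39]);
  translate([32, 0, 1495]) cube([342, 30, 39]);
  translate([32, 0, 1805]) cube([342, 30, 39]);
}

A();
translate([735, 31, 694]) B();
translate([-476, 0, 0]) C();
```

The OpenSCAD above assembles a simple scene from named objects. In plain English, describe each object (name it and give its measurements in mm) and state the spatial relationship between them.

A is a table with a 1655×550 mm rectangular top, 42 mm thick, top surface at z = 694 mm, supported by four round legs of 56 mm diameter, each leg's bounding box inset 23 mm from the nearest pair of top edges, running from the floor.

B is a rectangular picture frame lying in the x–z plane (depth along y). The opening is 368 mm wide (x) by 839 mm tall (z), surrounded by a border 48 mm wide on all four sides. The frame is 23 mm deep and is made of two full-height vertical stiles with two horizontal rails fitted between them.

C is a wooden ladder with two side rails of 32×30 mm section and 1980 mm height, set 406 mm apart overall. Between them run 6 rectangular rungs (30 mm deep, 39 mm thick), front faces flush with the rails' −y face. The bottom of the first rung is 255 mm above the floor and each subsequent rung is 310 mm higher than the one below.

The picture frame is on top of the table. The ladder is on the floor beside the table on its −x side.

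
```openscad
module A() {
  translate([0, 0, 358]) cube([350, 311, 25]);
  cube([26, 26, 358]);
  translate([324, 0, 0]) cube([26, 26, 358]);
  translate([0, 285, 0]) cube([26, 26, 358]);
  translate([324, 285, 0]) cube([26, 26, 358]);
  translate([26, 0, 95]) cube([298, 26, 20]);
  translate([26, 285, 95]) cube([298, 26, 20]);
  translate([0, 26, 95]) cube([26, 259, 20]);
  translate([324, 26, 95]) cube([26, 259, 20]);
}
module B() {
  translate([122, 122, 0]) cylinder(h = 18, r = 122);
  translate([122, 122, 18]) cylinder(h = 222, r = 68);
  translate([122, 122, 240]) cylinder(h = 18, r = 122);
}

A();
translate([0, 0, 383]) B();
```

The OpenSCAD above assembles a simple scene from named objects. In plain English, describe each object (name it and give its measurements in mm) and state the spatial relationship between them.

A is a simple wooden stool: a rectangular seat 350 mm (x) by 311 mm (y), 25 mm thick, top face at z = 383 mm, on four square legs, each 26×26 mm in cross-section. The legs rest on z = 0, each flush with a corner of the seat. Four stretchers, 26 mm wide and 20 mm tall, connect adjacent legs with their undersides at z = 95 mm, each running between the inner faces of the legs it joins and aligned with the legs' outer faces on the other axis.

B is a spool: two coaxial disc flanges of radius 122 mm and thickness 18 mm, joined by a core cylinder of radius 68 mm and height 222 mm. The lower flange rests on z = 0 and the three cylinders share a vertical axis.

The spool is on top of the stool.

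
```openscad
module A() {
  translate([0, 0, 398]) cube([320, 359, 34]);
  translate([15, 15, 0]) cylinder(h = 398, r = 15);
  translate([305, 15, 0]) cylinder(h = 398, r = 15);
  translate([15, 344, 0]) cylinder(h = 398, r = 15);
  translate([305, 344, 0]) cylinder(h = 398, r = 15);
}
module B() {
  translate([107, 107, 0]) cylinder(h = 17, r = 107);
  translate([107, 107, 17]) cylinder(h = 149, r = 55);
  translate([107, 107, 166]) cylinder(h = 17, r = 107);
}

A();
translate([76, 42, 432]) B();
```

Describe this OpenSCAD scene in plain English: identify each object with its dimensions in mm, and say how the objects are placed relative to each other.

A is a four-legged stool. The seat is a 320×359×34 mm slab whose top surface is at z = 432 mm; four round legs, each 30 mm in diameter, run from the floor (z = 0) to the underside of the seat, each leg's axis is inset half a diameter from the nearest pair of seat edges (so the leg's bounding box is flush with the corner).

B is a spool: two coaxial disc flanges of radius 107 mm and thickness 17 mm, joined by a core cylinder of radius 55 mm and height 149 mm. The lower flange rests on z = 0 and the three cylinders share a vertical axis.

The spool is on top of the stool.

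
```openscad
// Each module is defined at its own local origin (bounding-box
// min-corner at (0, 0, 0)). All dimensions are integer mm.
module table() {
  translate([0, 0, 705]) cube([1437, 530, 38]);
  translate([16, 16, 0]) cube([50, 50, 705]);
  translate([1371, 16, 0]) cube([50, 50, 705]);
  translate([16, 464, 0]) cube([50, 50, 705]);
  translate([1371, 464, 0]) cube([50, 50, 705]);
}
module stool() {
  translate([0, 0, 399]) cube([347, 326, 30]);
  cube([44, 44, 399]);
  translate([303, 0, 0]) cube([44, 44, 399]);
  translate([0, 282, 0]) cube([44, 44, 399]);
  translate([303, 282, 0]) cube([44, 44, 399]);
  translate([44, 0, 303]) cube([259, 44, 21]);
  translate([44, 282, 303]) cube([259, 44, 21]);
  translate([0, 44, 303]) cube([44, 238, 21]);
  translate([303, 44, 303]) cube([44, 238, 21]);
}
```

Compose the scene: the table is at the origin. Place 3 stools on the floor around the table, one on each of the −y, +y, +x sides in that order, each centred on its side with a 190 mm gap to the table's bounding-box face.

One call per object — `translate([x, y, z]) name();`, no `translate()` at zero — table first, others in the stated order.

table();
translate([545, -516, 0]) stool();
translate([545, 720, 0]) stool();
translate([1627, 102, 0]) stool();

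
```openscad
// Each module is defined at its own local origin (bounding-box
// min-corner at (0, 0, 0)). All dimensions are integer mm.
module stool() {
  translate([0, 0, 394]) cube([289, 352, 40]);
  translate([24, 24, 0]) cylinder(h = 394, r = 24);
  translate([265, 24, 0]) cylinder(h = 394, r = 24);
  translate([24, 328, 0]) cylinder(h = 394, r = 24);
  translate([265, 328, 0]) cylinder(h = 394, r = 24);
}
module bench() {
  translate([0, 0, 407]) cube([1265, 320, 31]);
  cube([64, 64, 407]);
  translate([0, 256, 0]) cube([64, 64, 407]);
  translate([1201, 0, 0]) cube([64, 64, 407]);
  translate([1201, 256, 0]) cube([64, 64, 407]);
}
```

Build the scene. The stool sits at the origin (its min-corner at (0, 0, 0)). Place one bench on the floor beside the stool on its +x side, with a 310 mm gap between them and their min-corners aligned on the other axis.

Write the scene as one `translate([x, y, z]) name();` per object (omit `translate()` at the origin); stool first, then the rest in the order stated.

stool();
translate([599, 0, 0]) bench();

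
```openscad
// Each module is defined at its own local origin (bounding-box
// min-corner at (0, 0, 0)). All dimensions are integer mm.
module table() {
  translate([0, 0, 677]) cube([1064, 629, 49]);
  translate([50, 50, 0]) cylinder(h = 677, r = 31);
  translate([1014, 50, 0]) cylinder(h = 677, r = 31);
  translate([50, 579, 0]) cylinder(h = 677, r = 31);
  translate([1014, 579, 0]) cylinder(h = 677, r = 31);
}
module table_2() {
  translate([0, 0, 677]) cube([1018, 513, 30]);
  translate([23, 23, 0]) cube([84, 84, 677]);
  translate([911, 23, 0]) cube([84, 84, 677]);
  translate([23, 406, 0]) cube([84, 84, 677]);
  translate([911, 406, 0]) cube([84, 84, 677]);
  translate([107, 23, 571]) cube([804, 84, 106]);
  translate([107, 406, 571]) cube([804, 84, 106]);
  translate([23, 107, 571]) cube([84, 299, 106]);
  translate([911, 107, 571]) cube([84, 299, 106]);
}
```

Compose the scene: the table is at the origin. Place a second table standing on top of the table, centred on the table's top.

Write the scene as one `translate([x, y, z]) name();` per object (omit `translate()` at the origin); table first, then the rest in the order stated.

table();
translate([23, 58, 726]) table_2();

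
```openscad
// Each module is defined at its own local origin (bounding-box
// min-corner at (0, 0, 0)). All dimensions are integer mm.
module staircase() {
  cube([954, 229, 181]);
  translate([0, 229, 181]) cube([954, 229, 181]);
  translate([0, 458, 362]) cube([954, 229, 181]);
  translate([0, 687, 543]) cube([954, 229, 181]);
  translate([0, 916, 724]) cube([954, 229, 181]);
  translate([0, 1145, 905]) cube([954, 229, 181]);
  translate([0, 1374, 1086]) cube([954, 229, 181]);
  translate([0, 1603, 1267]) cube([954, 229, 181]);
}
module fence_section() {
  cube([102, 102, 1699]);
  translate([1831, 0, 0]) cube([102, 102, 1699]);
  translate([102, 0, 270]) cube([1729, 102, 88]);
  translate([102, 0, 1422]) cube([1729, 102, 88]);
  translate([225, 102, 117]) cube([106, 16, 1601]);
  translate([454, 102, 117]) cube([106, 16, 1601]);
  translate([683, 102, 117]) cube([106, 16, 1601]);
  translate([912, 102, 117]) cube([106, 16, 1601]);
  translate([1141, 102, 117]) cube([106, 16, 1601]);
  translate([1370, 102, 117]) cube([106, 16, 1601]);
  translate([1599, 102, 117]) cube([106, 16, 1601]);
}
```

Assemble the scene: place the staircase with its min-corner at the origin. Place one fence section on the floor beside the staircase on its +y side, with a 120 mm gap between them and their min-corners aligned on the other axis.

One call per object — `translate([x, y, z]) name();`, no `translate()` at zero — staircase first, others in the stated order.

staircase();
translate([0, 1952, 0]) fence_section();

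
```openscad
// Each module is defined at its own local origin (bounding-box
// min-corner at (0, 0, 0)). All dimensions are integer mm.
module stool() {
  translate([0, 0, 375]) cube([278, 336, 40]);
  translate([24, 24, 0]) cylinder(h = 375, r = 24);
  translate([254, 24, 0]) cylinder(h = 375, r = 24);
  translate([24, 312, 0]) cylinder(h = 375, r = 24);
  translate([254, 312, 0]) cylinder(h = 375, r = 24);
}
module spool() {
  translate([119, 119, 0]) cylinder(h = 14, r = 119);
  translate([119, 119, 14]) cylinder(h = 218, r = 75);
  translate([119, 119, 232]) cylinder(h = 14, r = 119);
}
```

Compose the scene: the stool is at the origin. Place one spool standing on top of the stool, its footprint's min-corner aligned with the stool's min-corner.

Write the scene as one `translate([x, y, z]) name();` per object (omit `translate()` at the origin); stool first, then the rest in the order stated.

stool();
translate([0, 0, 415]) spool();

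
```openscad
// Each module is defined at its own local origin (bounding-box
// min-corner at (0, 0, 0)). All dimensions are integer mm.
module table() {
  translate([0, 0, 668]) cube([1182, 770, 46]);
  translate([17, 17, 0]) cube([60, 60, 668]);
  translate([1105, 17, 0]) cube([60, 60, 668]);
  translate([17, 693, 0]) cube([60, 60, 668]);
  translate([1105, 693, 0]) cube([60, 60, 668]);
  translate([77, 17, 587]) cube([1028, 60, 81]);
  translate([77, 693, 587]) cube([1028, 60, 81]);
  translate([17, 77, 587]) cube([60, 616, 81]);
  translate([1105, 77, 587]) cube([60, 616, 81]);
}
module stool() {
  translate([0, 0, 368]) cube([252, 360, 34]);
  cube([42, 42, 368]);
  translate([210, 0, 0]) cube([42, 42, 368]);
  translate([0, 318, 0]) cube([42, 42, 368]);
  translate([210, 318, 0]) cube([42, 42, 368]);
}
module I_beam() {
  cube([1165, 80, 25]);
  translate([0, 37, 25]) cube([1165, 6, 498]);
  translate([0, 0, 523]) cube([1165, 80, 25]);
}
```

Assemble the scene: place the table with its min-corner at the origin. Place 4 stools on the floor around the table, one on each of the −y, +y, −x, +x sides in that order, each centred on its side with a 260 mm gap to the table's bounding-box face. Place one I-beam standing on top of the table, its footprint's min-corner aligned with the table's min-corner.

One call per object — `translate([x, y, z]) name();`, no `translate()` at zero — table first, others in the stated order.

table();
translate([465, -620, 0]) stool();
translate([465, 1030, 0]) stool();
translate([-512, 205, 0]) stool();
translate([1442, 205, 0]) stool();
translate([0, 0, 714]) I_beam();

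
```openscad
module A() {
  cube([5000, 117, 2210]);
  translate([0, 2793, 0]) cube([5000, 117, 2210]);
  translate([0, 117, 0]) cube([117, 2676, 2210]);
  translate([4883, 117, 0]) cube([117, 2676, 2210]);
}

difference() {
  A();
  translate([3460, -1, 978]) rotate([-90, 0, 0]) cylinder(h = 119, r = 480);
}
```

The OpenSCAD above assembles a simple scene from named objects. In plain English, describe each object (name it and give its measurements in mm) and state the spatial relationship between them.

A is a box-shaped house frame (walls only): outside footprint 5000×2910 mm, wall height 2210 mm, wall thickness 117 mm. The two y-facing walls run the full x-width; the two x-facing walls fit between the inner faces of the y-facing walls.

The house frame has a circular hole of radius 480 mm through its front wall, centred at (x = 3460, z = 978).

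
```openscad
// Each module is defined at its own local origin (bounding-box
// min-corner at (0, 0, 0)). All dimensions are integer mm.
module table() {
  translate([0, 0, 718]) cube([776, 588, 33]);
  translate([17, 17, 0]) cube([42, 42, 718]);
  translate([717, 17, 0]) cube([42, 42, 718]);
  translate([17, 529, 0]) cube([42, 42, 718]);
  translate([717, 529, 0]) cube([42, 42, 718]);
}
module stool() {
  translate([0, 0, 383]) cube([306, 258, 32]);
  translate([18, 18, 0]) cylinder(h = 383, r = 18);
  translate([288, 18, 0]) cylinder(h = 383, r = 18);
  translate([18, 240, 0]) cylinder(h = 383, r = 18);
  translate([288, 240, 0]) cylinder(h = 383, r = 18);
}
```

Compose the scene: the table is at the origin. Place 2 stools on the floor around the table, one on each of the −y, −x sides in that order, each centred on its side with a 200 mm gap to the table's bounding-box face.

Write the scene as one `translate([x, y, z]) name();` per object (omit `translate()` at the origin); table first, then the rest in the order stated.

table();
translate([235, -458, 0]) stool();
translate([-506, 165, 0]) stool();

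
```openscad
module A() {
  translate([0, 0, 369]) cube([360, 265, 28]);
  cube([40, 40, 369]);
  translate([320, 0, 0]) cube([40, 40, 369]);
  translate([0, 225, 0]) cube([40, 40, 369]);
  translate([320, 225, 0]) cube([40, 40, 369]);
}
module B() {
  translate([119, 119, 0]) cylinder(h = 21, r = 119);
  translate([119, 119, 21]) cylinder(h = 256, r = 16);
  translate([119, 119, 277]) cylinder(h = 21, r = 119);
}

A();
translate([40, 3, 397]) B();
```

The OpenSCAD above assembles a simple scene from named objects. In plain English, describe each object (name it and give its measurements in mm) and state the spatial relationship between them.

A is a four-legged stool. The seat is a 360×265×28 mm slab whose top surface is at z = 397 mm; four square legs, each 40×40 mm in cross-section, run from the floor (z = 0) to the underside of the seat, each flush with a corner of the seat.

B is a spool: two coaxial disc flanges of radius 119 mm and thickness 21 mm, joined by a core cylinder of radius 16 mm and height 256 mm. The lower flange rests on z = 0 and the three cylinders share a vertical axis.

The spool is on top of the stool.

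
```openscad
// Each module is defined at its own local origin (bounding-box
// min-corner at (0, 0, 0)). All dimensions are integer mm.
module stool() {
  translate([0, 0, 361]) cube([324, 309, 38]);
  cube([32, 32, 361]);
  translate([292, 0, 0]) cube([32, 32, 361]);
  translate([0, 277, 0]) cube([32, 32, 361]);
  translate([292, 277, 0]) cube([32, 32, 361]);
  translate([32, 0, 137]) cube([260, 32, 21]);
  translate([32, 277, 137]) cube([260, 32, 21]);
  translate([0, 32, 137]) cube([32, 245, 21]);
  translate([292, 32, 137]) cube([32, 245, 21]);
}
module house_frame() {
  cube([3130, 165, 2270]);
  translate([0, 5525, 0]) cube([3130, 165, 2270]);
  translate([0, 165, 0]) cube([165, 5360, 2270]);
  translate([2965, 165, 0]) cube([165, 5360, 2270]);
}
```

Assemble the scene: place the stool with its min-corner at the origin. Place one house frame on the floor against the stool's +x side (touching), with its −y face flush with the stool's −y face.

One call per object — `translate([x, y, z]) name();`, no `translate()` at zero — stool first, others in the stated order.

stool();
translate([324, 0, 0]) house_frame();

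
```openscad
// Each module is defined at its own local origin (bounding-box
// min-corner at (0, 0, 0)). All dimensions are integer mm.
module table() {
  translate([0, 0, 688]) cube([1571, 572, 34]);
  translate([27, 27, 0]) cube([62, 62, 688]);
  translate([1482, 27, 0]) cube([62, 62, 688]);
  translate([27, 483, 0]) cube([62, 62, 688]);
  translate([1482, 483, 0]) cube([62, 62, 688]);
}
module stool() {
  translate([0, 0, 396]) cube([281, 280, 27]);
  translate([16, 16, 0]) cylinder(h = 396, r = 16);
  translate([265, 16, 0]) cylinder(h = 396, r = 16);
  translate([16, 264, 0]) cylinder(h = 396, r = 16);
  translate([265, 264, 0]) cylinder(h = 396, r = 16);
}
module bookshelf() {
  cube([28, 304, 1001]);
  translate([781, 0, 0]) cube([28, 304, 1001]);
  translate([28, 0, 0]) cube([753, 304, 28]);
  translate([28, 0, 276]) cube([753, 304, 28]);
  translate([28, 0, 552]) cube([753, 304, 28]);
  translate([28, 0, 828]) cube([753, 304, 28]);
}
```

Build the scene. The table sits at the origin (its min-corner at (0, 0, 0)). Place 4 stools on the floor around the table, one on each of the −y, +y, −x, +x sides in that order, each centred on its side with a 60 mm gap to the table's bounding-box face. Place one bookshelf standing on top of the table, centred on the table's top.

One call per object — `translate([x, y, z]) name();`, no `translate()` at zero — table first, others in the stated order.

table();
translate([645, -340, 0]) stool();
translate([645, 632, 0]) stool();
translate([-341, 146, 0]) stool();
translate([1631, 146, 0]) stool();
translate([381, 134, 722]) bookshelf();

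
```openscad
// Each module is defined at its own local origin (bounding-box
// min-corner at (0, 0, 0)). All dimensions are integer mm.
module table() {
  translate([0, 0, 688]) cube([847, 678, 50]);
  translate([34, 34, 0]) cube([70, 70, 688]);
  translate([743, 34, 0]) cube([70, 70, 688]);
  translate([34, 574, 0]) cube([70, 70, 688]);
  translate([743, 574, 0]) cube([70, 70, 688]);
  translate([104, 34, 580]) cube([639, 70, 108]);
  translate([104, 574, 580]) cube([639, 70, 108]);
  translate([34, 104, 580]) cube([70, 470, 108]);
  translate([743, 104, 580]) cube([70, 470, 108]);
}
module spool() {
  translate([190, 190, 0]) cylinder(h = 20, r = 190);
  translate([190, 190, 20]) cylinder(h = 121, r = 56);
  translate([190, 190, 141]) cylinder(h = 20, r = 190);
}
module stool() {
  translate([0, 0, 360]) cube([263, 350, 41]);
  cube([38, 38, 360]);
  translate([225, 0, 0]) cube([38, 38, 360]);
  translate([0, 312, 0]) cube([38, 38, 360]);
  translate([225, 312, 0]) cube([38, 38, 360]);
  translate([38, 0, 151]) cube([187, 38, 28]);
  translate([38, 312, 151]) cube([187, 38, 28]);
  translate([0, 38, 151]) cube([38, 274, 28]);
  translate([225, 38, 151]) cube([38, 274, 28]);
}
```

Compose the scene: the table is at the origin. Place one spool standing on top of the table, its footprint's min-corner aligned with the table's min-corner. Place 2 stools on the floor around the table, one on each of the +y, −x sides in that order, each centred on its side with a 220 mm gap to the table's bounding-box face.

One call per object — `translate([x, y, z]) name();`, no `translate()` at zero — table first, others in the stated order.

table();
translate([0, 0, 738]) spool();
translate([292, 898, 0]) stool();
translate([-483, 164, 0]) stool();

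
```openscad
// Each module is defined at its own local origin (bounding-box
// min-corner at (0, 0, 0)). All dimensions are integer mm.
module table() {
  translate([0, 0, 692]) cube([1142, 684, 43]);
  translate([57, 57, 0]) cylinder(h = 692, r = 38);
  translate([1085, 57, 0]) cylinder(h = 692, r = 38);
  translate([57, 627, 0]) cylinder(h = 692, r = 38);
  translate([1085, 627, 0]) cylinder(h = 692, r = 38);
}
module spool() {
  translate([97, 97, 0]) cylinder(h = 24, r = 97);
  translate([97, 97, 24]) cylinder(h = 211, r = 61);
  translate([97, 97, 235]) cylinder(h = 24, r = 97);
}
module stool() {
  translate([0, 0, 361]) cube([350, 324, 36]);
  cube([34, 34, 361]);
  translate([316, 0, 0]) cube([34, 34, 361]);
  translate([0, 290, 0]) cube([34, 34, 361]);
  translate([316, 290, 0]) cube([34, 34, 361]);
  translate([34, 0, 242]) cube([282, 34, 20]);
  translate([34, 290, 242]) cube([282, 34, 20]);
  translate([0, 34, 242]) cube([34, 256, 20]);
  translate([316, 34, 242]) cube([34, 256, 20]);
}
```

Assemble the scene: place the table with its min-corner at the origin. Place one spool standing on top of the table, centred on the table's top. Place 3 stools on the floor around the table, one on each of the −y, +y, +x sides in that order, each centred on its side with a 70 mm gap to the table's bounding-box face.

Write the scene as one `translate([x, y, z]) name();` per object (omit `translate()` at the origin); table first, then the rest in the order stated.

table();
translate([474, 245, 735]) spool();
translate([396, -394, 0]) stool();
translate([396, 754, 0]) stool();
translate([1212, 180, 0]) stool();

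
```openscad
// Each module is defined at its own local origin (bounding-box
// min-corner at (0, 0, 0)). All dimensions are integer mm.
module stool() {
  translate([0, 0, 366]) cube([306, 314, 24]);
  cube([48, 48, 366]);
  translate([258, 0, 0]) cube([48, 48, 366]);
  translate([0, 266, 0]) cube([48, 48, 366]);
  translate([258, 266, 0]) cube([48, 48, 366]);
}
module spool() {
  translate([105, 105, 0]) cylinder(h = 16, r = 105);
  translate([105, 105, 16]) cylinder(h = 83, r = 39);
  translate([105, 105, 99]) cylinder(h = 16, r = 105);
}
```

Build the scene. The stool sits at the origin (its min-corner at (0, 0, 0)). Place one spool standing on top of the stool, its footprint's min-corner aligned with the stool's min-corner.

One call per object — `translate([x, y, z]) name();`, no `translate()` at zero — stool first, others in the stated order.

stool();
translate([0, 0, 390]) spool();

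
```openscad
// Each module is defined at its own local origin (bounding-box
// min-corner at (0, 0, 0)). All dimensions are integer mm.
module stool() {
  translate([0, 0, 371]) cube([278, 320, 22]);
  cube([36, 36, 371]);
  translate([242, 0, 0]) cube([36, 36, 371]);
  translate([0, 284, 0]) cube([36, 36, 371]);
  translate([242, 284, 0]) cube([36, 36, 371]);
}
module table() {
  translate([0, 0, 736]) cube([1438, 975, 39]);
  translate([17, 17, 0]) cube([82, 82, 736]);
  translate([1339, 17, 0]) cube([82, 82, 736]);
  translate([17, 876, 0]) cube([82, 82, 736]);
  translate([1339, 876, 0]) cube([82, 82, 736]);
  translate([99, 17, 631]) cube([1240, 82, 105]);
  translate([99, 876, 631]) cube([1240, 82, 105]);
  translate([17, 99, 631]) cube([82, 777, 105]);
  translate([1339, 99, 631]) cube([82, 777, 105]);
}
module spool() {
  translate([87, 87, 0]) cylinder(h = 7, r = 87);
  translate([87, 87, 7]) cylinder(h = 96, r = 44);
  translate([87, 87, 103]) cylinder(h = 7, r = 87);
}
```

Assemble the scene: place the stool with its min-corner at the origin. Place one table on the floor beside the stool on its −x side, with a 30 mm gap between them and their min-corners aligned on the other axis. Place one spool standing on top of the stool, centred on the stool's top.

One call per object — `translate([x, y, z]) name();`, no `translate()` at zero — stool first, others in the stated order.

stool();
translate([-1468, 0, 0]) table();
translate([52, 73, 393]) spool();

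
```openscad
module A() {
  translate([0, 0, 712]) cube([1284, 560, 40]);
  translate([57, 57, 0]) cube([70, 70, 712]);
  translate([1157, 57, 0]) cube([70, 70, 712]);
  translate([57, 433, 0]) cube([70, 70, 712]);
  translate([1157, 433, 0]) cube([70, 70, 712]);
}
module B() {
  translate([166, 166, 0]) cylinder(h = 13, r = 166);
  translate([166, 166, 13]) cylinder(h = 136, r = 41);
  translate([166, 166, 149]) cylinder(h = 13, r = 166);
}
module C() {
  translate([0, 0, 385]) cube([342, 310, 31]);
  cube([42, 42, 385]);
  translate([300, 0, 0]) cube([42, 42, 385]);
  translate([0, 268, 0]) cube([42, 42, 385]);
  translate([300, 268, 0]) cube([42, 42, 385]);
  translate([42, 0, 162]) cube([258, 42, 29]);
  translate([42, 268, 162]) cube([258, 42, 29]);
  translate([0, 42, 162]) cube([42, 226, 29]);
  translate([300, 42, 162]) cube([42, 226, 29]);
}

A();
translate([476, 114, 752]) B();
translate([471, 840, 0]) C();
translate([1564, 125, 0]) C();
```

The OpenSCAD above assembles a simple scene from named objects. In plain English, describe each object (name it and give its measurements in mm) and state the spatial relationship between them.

A is a table with a 1284×560 mm rectangular top, 40 mm thick, top surface at z = 752 mm, supported by four 70×70 mm square legs, each inset 57 mm from the nearest pair of top edges, running from the floor.

B is a spool: two coaxial disc flanges of radius 166 mm and thickness 13 mm, joined by a core cylinder of radius 41 mm and height 136 mm. The lower flange rests on z = 0 and the three cylinders share a vertical axis.

C is a simple wooden stool: a rectangular seat 342 mm (x) by 310 mm (y), 31 mm thick, top face at z = 416 mm, on four square legs, each 42×42 mm in cross-section. The legs rest on z = 0, each flush with a corner of the seat. Four stretchers, 42 mm wide and 29 mm tall, connect adjacent legs with their undersides at z = 162 mm, each running between the inner faces of the legs it joins and aligned with the legs' outer faces on the other axis.

The spool is on top of the table, centred. Two stools sit around the table at the +y, +x sides.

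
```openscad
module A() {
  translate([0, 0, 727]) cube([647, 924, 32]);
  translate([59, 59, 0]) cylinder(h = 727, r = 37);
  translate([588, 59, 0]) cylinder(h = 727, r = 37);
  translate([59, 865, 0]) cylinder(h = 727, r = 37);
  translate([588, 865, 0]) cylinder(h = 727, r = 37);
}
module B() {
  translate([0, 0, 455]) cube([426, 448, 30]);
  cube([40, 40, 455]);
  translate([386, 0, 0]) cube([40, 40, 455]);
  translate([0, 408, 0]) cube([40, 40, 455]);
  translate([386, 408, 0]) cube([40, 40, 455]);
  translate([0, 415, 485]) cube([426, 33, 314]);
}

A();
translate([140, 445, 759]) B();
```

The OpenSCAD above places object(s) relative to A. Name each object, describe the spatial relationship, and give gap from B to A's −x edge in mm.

A is a table. B is a chair. The chair is on top of the table. The gap from the chair to the table's −x edge is 140 mm.

The chair's min-x is at 140; the table's min-x is 0; gap = 140 mm.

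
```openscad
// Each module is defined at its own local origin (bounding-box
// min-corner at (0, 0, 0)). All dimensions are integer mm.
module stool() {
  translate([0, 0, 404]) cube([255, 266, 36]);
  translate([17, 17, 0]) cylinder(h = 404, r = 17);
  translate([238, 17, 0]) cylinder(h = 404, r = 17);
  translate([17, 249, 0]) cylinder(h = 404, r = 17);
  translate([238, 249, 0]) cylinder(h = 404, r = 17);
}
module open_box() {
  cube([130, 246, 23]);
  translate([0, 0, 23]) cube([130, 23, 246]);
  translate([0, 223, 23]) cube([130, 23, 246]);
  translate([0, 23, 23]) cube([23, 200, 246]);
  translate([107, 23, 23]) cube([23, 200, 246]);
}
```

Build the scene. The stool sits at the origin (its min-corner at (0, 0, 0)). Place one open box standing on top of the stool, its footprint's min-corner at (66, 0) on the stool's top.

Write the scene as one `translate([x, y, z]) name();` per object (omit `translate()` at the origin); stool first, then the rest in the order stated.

stool();
translate([66, 0, 440]) open_box();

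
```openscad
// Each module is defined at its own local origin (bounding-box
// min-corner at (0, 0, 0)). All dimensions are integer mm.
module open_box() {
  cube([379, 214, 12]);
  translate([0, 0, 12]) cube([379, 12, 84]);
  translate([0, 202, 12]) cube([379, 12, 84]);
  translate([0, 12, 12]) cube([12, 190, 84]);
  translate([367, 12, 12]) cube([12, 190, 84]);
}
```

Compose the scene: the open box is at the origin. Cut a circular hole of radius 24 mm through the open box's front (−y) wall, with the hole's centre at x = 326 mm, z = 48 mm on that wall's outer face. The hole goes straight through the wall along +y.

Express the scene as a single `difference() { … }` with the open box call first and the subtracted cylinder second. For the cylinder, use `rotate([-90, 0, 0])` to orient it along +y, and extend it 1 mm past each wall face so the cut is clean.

difference() {
  open_box();
  translate([326, -1, 48]) rotate([-90, 0, 0]) cylinder(h = 14, r = 24);
}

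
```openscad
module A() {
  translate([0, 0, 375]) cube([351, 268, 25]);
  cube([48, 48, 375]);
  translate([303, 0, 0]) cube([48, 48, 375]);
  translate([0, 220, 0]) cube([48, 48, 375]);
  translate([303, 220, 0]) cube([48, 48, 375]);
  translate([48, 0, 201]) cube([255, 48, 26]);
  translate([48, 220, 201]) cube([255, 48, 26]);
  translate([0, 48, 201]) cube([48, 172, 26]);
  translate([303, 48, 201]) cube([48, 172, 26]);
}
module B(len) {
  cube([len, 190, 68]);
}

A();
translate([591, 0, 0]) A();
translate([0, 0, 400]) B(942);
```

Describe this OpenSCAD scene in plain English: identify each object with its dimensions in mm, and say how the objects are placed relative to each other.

A is a simple wooden stool: a rectangular seat 351 mm (x) by 268 mm (y), 25 mm thick, top face at z = 400 mm, on four square legs, each 48×48 mm in cross-section. The legs rest on z = 0, each flush with a corner of the seat. Four stretchers, 48 mm wide and 26 mm tall, connect adjacent legs with their undersides at z = 201 mm, each running between the inner faces of the legs it joins and aligned with the legs' outer faces on the other axis.

B is a rectangular beam 942 mm long (x), 190 mm deep (y), 68 mm thick (z).

The beam spans the tops of two stools placed 240 mm apart, resting at z = 400 mm.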